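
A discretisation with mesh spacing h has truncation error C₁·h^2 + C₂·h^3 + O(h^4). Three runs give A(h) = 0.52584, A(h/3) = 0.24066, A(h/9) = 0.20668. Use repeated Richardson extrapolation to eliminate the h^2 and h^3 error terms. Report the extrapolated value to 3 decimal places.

0.202

First eliminate the h^2 term (factor 3^2 = 9):
  B₁ = (9·0.24066 − 0.52584)/8 = 0.20501
  B₂ = (9·0.20668 − 0.24066)/8 = 0.20243
Then eliminate the h^3 term (factor 3^3 = 27):
  (27·0.20243 − 0.20501)/26 = 0.20233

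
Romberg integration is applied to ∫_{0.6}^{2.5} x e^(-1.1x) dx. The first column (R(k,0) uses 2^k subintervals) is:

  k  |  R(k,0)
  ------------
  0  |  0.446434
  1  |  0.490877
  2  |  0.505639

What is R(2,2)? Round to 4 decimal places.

0.5109

R(1,1) = (4·0.490877 − 0.446434) / 3 = 0.505691
R(2,1) = 0.505639 + (0.505639 − 0.490877)/3 = 0.510560
R(2,2) = (16·0.510560 − 0.505691) / 15 = 0.510885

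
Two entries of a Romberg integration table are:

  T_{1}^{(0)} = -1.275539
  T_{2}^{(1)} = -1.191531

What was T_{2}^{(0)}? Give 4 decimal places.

From T_{2}^{(1)} = (4·T_{2}^{(0)} − T_{1}^{(0)})/3, solve for T_{2}^{(0)}:
4·T_{2}^{(0)} = 3·(-1.191531) + (-1.275539) = -4.850132
T_{2}^{(0)} = -1.212533

-1.2125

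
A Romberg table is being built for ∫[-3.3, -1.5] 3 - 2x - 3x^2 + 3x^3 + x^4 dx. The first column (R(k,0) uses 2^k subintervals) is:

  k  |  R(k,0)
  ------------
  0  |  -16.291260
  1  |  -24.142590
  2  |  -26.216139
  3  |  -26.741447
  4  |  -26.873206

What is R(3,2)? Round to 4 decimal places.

-26.9172

Richardson extrapolation on the trapezoidal column (denominator 4−1=3):
R(2,1) = -26.216139 + (-26.216139 − (-24.142590))/3 = -26.907322
R(3,1) = -26.741447 + (-26.741447 − (-26.216139))/3 = -26.916550
R(3,2) = (16·(-26.916550) − (-26.907322)) / 15 = -26.917165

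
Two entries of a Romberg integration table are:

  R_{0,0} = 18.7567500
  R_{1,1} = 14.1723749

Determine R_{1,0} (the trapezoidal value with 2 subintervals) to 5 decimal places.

15.31847

From R_{1,1} = (4·R_{1,0} − R_{0,0})/3, solve for R_{1,0}:
4·R_{1,0} = 3·14.1723749 + 18.7567500 = 61.2738747
R_{1,0} = 15.3184687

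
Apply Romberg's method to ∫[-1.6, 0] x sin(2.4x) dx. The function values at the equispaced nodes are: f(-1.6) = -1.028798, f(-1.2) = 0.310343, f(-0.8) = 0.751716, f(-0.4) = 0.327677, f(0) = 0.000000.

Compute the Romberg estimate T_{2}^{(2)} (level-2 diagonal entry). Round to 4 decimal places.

T_{0}^{(0)} (trapezoid, 1 panel, h=1.6000): -0.823038
T_{1}^{(0)} (trapezoid, 2 panels, h=0.8000): 0.189854
T_{2}^{(0)} (trapezoid, 4 panels, h=0.4000): 0.350135
T_{1}^{(1)} = 0.189854 + (0.189854 − (-0.823038))/3 = 0.527485
T_{2}^{(1)} = 0.350135 + (0.350135 − 0.189854)/3 = 0.403562
T_{2}^{(2)} = 0.403562 + (0.403562 − 0.527485)/15 = 0.395300

0.3953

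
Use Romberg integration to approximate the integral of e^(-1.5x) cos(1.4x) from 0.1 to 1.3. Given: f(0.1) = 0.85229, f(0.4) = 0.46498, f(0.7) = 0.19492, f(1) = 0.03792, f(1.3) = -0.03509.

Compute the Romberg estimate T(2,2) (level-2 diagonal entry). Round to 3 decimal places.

T(0,0) (trapezoid, 1 panel, h=1.2000): 0.49032
T(1,0) (trapezoid, 2 panels, h=0.6000): 0.36211
T(2,0) (trapezoid, 4 panels, h=0.3000): 0.33193
T(1,1) = 0.36211 + (0.36211 − 0.49032)/3 = 0.31937
T(2,1) = 0.33193 + (0.33193 − 0.36211)/3 = 0.32187
T(2,2) = 0.32187 + (0.32187 − 0.31937)/15 = 0.32204

0.322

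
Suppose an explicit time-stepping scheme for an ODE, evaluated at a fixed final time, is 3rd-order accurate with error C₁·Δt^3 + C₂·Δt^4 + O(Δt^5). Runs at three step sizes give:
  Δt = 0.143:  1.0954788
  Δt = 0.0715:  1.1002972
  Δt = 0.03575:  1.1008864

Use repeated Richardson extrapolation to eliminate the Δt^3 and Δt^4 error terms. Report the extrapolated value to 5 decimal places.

First eliminate the Δt^3 term (factor 2^3 = 8):
  B₁ = (8·1.1002972 − 1.0954788)/7 = 1.1009855
  B₂ = (8·1.1008864 − 1.1002972)/7 = 1.1009706
Then eliminate the Δt^4 term (factor 2^4 = 16):
  (16·1.1009706 − 1.1009855)/15 = 1.1009696

1.10097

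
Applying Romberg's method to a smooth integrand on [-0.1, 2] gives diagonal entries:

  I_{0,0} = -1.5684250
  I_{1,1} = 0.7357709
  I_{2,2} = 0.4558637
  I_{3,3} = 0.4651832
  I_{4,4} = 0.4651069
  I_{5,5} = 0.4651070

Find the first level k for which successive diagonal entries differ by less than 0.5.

k = 2

|I_{1,1} − I_{0,0}| = 2.3041959 ≥ 0.5
|I_{2,2} − I_{1,1}| = 0.2799072 < 0.5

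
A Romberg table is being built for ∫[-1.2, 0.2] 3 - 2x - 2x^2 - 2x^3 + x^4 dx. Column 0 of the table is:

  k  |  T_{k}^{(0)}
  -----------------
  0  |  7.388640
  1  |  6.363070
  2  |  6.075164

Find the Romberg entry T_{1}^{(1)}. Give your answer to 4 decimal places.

Richardson extrapolation on the trapezoidal column (denominator 4−1=3):
T_{1}^{(1)} = (4·6.363070 − 7.388640) / 3 = 6.021213

6.0212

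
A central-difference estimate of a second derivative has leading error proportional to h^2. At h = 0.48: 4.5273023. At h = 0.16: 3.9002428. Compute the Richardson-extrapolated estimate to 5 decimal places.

The leading error scales as h^2; refining by a factor of 3 reduces it by 3^2 = 9.
Extrapolated value = (9·A(h/3) − A(h)) / (9 − 1)
= (9·3.9002428 − 4.5273023) / 8
= 30.5748829 / 8 = 3.8218604

3.82186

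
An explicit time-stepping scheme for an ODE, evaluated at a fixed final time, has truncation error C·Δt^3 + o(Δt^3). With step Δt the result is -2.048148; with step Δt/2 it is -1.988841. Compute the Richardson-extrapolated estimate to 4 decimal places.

-1.9804

Extrapolated value = (8·A(Δt/2) − A(Δt)) / (8 − 1)
= (8·(-1.988841) − (-2.048148)) / 7
= -13.862580 / 7 = -1.980369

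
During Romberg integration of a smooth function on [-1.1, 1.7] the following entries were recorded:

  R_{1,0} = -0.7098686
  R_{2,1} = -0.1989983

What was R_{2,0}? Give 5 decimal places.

From R_{2,1} = (4·R_{2,0} − R_{1,0})/3, solve for R_{2,0}:
4·R_{2,0} = 3·(-0.1989983) + (-0.7098686) = -1.3068635
R_{2,0} = -0.3267159

-0.32672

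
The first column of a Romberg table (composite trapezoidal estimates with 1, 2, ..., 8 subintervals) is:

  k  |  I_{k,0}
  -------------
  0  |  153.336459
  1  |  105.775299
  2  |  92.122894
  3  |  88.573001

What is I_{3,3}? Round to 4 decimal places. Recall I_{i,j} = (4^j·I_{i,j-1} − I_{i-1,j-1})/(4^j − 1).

Richardson extrapolation on the trapezoidal column (denominator 4−1=3):
I_{1,1} = (4·105.775299 − 153.336459) / 3 = 89.921579
I_{2,1} = (4·92.122894 − 105.775299) / 3 = 87.572092
I_{3,1} = 88.573001 + (88.573001 − 92.122894)/3 = 87.389703
I_{2,2} = 87.572092 + (87.572092 − 89.921579)/15 = 87.415460
I_{3,2} = (16·87.389703 − 87.572092) / 15 = 87.377544
I_{3,3} = (64·87.377544 − 87.415460) / 63 = 87.376942

87.3769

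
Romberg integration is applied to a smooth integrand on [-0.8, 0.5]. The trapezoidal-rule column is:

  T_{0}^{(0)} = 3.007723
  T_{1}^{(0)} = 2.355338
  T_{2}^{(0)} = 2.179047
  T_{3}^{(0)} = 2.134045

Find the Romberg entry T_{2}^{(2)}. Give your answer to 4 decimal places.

Richardson extrapolation on the trapezoidal column (denominator 4−1=3):
T_{1}^{(1)} = 2.355338 + (2.355338 − 3.007723)/3 = 2.137876
T_{2}^{(1)} = (4·2.179047 − 2.355338) / 3 = 2.120283
T_{2}^{(2)} = 2.120283 + (2.120283 − 2.137876)/15 = 2.119110

2.1191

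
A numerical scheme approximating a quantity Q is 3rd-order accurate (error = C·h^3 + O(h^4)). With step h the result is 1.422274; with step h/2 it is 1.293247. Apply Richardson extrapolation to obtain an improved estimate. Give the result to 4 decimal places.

Extrapolated value = (8·A(h/2) − A(h)) / (8 − 1)
= (8·1.293247 − 1.422274) / 7
= 8.923702 / 7 = 1.274815

1.2748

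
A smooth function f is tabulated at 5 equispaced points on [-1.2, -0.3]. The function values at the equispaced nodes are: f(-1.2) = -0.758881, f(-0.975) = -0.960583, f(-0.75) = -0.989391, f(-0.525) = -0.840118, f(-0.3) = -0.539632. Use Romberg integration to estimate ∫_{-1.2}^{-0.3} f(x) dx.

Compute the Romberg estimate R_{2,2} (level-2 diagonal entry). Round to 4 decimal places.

R_{0,0} (trapezoid, 1 panel, h=0.9000): -0.584331
R_{1,0} (trapezoid, 2 panels, h=0.4500): -0.737391
R_{2,0} (trapezoid, 4 panels, h=0.2250): -0.773853
R_{1,1} = -0.737391 + (-0.737391 − (-0.584331))/3 = -0.788411
R_{2,1} = -0.773853 + (-0.773853 − (-0.737391))/3 = -0.786007
R_{2,2} = -0.786007 + (-0.786007 − (-0.788411))/15 = -0.785847

-0.7858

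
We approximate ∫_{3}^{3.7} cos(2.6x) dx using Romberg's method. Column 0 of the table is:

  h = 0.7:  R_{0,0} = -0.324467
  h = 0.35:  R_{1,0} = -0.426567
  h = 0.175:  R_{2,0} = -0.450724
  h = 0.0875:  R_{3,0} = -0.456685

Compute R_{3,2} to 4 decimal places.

Richardson extrapolation on the trapezoidal column (denominator 4−1=3):
R_{2,1} = (4·(-0.450724) − (-0.426567)) / 3 = -0.458776
R_{3,1} = (4·(-0.456685) − (-0.450724)) / 3 = -0.458672
R_{3,2} = (16·(-0.458672) − (-0.458776)) / 15 = -0.458665

-0.4587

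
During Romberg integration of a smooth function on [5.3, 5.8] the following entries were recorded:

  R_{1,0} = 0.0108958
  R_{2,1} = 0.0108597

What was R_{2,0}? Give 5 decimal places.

From R_{2,1} = (4·R_{2,0} − R_{1,0})/3, solve for R_{2,0}:
4·R_{2,0} = 3·0.0108597 + 0.0108958 = 0.0434749
R_{2,0} = 0.0108687

0.01087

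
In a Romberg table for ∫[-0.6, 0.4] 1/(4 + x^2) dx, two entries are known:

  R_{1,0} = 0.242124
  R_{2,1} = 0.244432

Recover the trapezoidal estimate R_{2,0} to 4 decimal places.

From R_{2,1} = (4·R_{2,0} − R_{1,0})/3, solve for R_{2,0}:
4·R_{2,0} = 3·0.244432 + 0.242124 = 0.975420
R_{2,0} = 0.243855

0.2439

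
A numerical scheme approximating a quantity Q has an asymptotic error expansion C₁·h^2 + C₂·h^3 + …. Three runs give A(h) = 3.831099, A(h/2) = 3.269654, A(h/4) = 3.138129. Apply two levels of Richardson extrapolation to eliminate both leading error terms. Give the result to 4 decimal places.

First eliminate the h^2 term (factor 2^2 = 4):
  B₁ = (4·3.269654 − 3.831099)/3 = 3.082506
  B₂ = (4·3.138129 − 3.269654)/3 = 3.094287
Then eliminate the h^3 term (factor 2^3 = 8):
  (8·3.094287 − 3.082506)/7 = 3.095970

3.0960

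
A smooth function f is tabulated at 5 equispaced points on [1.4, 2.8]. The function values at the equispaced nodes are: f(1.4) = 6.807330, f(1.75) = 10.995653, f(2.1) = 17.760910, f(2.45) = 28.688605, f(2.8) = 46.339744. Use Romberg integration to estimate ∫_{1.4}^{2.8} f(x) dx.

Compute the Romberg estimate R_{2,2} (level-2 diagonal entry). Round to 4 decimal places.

R_{0,0} (trapezoid, 1 panel, h=1.4000): 37.202952
R_{1,0} (trapezoid, 2 panels, h=0.7000): 31.034113
R_{2,0} (trapezoid, 4 panels, h=0.3500): 29.406547
R_{1,1} = 31.034113 + (31.034113 − 37.202952)/3 = 28.977833
R_{2,1} = 29.406547 + (29.406547 − 31.034113)/3 = 28.864025
R_{2,2} = 28.864025 + (28.864025 − 28.977833)/15 = 28.856438

28.8564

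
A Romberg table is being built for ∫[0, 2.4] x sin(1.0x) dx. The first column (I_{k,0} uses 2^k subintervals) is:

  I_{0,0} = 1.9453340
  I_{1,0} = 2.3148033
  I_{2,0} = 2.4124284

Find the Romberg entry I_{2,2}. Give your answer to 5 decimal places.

2.44544

I_{1,1} = (4·2.3148033 − 1.9453340) / 3 = 2.4379597
I_{2,1} = (4·2.4124284 − 2.3148033) / 3 = 2.4449701
I_{2,2} = (16·2.4449701 − 2.4379597) / 15 = 2.4454375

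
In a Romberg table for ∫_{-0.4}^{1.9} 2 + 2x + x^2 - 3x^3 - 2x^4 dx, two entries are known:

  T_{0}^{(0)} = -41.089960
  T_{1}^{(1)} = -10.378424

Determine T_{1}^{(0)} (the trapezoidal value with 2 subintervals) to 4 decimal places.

From T_{1}^{(1)} = (4·T_{1}^{(0)} − T_{0}^{(0)})/3, solve for T_{1}^{(0)}:
4·T_{1}^{(0)} = 3·(-10.378424) + (-41.089960) = -72.225232
T_{1}^{(0)} = -18.056308

-18.0563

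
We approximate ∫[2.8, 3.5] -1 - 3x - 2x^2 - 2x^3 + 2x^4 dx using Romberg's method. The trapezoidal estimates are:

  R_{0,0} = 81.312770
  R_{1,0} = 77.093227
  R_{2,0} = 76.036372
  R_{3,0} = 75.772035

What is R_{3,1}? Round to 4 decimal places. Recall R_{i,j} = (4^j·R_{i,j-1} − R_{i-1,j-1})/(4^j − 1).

75.6839

Richardson extrapolation on the trapezoidal column (denominator 4−1=3):
R_{3,1} = (4·75.772035 − 76.036372) / 3 = 75.683923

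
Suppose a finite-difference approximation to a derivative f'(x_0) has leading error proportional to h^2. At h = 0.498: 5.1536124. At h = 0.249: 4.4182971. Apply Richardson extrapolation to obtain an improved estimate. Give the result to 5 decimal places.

The leading error scales as h^2; refining by a factor of 2 reduces it by 2^2 = 4.
Extrapolated value = (4·A(h/2) − A(h)) / (4 − 1)
= (4·4.4182971 − 5.1536124) / 3
= 12.5195760 / 3 = 4.1731920

4.17319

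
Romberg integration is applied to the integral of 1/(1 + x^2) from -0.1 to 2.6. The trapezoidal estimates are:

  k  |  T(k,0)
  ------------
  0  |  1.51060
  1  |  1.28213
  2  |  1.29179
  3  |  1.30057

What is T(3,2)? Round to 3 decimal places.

T(2,1) = (4·1.29179 − 1.28213) / 3 = 1.29501
T(3,1) = 1.30057 + (1.30057 − 1.29179)/3 = 1.30350
T(3,2) = 1.30350 + (1.30350 − 1.29501)/15 = 1.30407

1.304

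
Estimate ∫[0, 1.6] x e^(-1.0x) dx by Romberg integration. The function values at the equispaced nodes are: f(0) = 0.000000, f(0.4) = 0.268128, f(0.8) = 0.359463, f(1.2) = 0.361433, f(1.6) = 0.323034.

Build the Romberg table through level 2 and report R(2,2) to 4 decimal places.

R(0,0) (trapezoid, 1 panel, h=1.6000): 0.258427
R(1,0) (trapezoid, 2 panels, h=0.8000): 0.416784
R(2,0) (trapezoid, 4 panels, h=0.4000): 0.460216
R(1,1) = 0.416784 + (0.416784 − 0.258427)/3 = 0.469570
R(2,1) = 0.460216 + (0.460216 − 0.416784)/3 = 0.474693
R(2,2) = 0.474693 + (0.474693 − 0.469570)/15 = 0.475035

0.4750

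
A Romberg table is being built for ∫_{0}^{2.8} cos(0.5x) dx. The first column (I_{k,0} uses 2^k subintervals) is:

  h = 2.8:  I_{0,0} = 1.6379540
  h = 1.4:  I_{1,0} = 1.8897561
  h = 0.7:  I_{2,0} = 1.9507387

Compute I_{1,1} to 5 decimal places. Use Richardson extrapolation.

Richardson extrapolation on the trapezoidal column (denominator 4−1=3):
I_{1,1} = (4·1.8897561 − 1.6379540) / 3 = 1.9736901

1.97369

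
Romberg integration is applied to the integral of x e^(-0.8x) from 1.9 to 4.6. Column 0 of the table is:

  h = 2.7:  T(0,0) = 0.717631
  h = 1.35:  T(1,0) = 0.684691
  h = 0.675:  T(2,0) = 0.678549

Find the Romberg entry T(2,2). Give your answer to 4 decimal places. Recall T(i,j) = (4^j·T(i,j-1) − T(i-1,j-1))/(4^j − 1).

0.6767

Richardson extrapolation on the trapezoidal column (denominator 4−1=3):
T(1,1) = 0.684691 + (0.684691 − 0.717631)/3 = 0.673711
T(2,1) = (4·0.678549 − 0.684691) / 3 = 0.676502
T(2,2) = (16·0.676502 − 0.673711) / 15 = 0.676688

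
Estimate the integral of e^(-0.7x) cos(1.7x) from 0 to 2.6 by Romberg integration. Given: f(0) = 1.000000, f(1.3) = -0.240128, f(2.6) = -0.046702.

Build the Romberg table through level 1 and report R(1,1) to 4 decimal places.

R(0,0) (trapezoid, 1 panel, h=2.6000): 1.239287
R(1,0) (trapezoid, 2 panels, h=1.3000): 0.307477
R(1,1) = 0.307477 + (0.307477 − 1.239287)/3 = -0.003126

-0.0031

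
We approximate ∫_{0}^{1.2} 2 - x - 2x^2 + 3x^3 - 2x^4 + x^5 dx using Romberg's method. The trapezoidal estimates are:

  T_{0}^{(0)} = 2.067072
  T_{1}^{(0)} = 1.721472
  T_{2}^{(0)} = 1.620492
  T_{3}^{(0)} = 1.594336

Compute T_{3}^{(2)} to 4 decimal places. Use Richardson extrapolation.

1.5855

Richardson extrapolation on the trapezoidal column (denominator 4−1=3):
T_{2}^{(1)} = (4·1.620492 − 1.721472) / 3 = 1.586832
T_{3}^{(1)} = 1.594336 + (1.594336 − 1.620492)/3 = 1.585617
T_{3}^{(2)} = (16·1.585617 − 1.586832) / 15 = 1.585536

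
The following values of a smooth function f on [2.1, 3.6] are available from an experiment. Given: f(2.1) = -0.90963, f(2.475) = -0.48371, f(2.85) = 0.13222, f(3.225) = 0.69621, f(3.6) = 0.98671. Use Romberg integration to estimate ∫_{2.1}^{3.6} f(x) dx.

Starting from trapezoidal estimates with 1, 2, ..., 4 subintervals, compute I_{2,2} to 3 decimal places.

I_{0,0} (trapezoid, 1 panel, h=1.5000): 0.05781
I_{1,0} (trapezoid, 2 panels, h=0.7500): 0.12807
I_{2,0} (trapezoid, 4 panels, h=0.3750): 0.14372
I_{1,1} = 0.12807 + (0.12807 − 0.05781)/3 = 0.15149
I_{2,1} = 0.14372 + (0.14372 − 0.12807)/3 = 0.14894
I_{2,2} = 0.14894 + (0.14894 − 0.15149)/15 = 0.14877

0.149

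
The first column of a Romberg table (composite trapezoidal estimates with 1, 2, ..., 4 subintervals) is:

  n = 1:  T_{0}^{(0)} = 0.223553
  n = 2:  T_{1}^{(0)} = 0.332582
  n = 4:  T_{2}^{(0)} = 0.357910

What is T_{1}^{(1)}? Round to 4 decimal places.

0.3689

Richardson extrapolation on the trapezoidal column (denominator 4−1=3):
T_{1}^{(1)} = (4·0.332582 − 0.223553) / 3 = 0.368925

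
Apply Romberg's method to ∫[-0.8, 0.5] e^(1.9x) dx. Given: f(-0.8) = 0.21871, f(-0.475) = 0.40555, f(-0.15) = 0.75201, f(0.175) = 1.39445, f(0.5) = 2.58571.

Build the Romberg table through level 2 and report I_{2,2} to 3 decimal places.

I_{0,0} (trapezoid, 1 panel, h=1.3000): 1.82287
I_{1,0} (trapezoid, 2 panels, h=0.6500): 1.40024
I_{2,0} (trapezoid, 4 panels, h=0.3250): 1.28512
I_{1,1} = 1.40024 + (1.40024 − 1.82287)/3 = 1.25936
I_{2,1} = 1.28512 + (1.28512 − 1.40024)/3 = 1.24675
I_{2,2} = 1.24675 + (1.24675 − 1.25936)/15 = 1.24591

1.246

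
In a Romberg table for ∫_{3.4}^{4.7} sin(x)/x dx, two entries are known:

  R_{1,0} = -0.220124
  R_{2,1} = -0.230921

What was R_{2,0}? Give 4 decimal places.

From R_{2,1} = (4·R_{2,0} − R_{1,0})/3, solve for R_{2,0}:
4·R_{2,0} = 3·(-0.230921) + (-0.220124) = -0.912887
R_{2,0} = -0.228222

-0.2282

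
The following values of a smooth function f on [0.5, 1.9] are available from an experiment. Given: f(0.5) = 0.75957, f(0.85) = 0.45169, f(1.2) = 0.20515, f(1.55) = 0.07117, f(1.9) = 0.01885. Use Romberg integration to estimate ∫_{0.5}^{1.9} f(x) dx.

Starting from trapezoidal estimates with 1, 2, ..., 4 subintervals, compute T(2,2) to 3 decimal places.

0.383

T(0,0) (trapezoid, 1 panel, h=1.4000): 0.54489
T(1,0) (trapezoid, 2 panels, h=0.7000): 0.41605
T(2,0) (trapezoid, 4 panels, h=0.3500): 0.39103
T(1,1) = 0.41605 + (0.41605 − 0.54489)/3 = 0.37310
T(2,1) = 0.39103 + (0.39103 − 0.41605)/3 = 0.38269
T(2,2) = 0.38269 + (0.38269 − 0.37310)/15 = 0.38333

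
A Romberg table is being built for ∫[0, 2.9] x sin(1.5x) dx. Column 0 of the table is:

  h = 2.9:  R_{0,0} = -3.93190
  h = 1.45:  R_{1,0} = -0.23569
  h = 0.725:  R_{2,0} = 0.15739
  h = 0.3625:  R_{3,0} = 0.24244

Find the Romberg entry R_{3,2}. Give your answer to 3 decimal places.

0.270

R_{2,1} = (4·0.15739 − (-0.23569)) / 3 = 0.28842
R_{3,1} = 0.24244 + (0.24244 − 0.15739)/3 = 0.27079
R_{3,2} = 0.27079 + (0.27079 − 0.28842)/15 = 0.26961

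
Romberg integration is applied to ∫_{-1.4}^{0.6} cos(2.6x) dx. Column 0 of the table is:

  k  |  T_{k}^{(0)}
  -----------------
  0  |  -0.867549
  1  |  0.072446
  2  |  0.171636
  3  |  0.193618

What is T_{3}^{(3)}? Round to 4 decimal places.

Richardson extrapolation on the trapezoidal column (denominator 4−1=3):
T_{1}^{(1)} = 0.072446 + (0.072446 − (-0.867549))/3 = 0.385778
T_{2}^{(1)} = (4·0.171636 − 0.072446) / 3 = 0.204699
T_{3}^{(1)} = 0.193618 + (0.193618 − 0.171636)/3 = 0.200945
T_{2}^{(2)} = 0.204699 + (0.204699 − 0.385778)/15 = 0.192627
T_{3}^{(2)} = (16·0.200945 − 0.204699) / 15 = 0.200695
T_{3}^{(3)} = (64·0.200695 − 0.192627) / 63 = 0.200823

0.2008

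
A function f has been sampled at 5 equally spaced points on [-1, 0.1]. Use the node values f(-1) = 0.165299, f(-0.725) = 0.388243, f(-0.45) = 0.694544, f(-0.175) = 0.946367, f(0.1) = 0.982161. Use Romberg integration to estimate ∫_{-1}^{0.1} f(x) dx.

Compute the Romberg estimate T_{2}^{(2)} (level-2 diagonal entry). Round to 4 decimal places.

0.7220

T_{0}^{(0)} (trapezoid, 1 panel, h=1.1000): 0.631103
T_{1}^{(0)} (trapezoid, 2 panels, h=0.5500): 0.697551
T_{2}^{(0)} (trapezoid, 4 panels, h=0.2750): 0.715793
T_{1}^{(1)} = 0.697551 + (0.697551 − 0.631103)/3 = 0.719700
T_{2}^{(1)} = 0.715793 + (0.715793 − 0.697551)/3 = 0.721874
T_{2}^{(2)} = 0.721874 + (0.721874 − 0.719700)/15 = 0.722019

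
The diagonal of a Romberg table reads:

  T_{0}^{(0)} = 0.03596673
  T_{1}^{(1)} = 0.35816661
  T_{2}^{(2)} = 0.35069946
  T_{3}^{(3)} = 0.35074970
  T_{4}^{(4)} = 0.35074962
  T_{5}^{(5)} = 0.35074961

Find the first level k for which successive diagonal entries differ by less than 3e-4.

|T_{1}^{(1)} − T_{0}^{(0)}| = 0.32219988 ≥ 3e-4
|T_{2}^{(2)} − T_{1}^{(1)}| = 0.00746715 ≥ 3e-4
|T_{3}^{(3)} − T_{2}^{(2)}| = 0.00005024 < 3e-4

k = 3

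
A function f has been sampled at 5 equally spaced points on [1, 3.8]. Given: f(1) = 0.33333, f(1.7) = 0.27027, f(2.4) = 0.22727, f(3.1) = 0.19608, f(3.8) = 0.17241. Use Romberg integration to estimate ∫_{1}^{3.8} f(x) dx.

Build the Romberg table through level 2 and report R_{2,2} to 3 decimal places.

0.659

R_{0,0} (trapezoid, 1 panel, h=2.8000): 0.70804
R_{1,0} (trapezoid, 2 panels, h=1.4000): 0.67220
R_{2,0} (trapezoid, 4 panels, h=0.7000): 0.66254
R_{1,1} = 0.67220 + (0.67220 − 0.70804)/3 = 0.66025
R_{2,1} = 0.66254 + (0.66254 − 0.67220)/3 = 0.65932
R_{2,2} = 0.65932 + (0.65932 − 0.66025)/15 = 0.65926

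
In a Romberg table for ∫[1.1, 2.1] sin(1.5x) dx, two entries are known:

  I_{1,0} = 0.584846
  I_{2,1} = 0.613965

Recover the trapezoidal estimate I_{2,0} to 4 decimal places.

0.6067

From I_{2,1} = (4·I_{2,0} − I_{1,0})/3, solve for I_{2,0}:
4·I_{2,0} = 3·0.613965 + 0.584846 = 2.426741
I_{2,0} = 0.606685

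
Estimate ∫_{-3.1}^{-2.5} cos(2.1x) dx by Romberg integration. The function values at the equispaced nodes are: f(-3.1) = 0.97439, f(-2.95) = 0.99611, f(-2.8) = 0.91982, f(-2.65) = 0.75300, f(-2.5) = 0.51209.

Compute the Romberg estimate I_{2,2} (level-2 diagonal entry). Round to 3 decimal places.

0.516

I_{0,0} (trapezoid, 1 panel, h=0.6000): 0.44594
I_{1,0} (trapezoid, 2 panels, h=0.3000): 0.49892
I_{2,0} (trapezoid, 4 panels, h=0.1500): 0.51183
I_{1,1} = 0.49892 + (0.49892 − 0.44594)/3 = 0.51658
I_{2,1} = 0.51183 + (0.51183 − 0.49892)/3 = 0.51613
I_{2,2} = 0.51613 + (0.51613 − 0.51658)/15 = 0.51610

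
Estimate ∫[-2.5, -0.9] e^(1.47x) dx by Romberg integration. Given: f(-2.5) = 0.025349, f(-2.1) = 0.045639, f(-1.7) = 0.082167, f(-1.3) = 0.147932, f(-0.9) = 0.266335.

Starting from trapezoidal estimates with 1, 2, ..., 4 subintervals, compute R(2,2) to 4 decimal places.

R(0,0) (trapezoid, 1 panel, h=1.6000): 0.233347
R(1,0) (trapezoid, 2 panels, h=0.8000): 0.182407
R(2,0) (trapezoid, 4 panels, h=0.4000): 0.168632
R(1,1) = 0.182407 + (0.182407 − 0.233347)/3 = 0.165427
R(2,1) = 0.168632 + (0.168632 − 0.182407)/3 = 0.164040
R(2,2) = 0.164040 + (0.164040 − 0.165427)/15 = 0.163948

0.1639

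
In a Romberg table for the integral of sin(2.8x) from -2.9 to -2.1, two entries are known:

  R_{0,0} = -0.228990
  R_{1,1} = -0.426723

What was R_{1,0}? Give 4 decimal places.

-0.3773

From R_{1,1} = (4·R_{1,0} − R_{0,0})/3, solve for R_{1,0}:
4·R_{1,0} = 3·(-0.426723) + (-0.228990) = -1.509159
R_{1,0} = -0.377290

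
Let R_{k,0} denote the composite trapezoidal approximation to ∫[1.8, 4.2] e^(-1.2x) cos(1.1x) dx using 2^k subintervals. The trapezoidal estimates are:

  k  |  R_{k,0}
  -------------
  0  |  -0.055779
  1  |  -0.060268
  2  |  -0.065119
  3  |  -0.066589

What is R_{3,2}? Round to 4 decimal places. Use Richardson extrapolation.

-0.0671

R_{2,1} = (4·(-0.065119) − (-0.060268)) / 3 = -0.066736
R_{3,1} = -0.066589 + (-0.066589 − (-0.065119))/3 = -0.067079
R_{3,2} = (16·(-0.067079) − (-0.066736)) / 15 = -0.067102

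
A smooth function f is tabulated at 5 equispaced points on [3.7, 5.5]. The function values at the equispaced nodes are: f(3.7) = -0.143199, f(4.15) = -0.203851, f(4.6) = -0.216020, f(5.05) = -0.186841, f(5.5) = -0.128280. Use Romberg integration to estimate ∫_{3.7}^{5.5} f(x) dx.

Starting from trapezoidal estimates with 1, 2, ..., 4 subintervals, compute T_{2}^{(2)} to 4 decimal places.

-0.3399

T_{0}^{(0)} (trapezoid, 1 panel, h=1.8000): -0.244331
T_{1}^{(0)} (trapezoid, 2 panels, h=0.9000): -0.316584
T_{2}^{(0)} (trapezoid, 4 panels, h=0.4500): -0.334103
T_{1}^{(1)} = -0.316584 + (-0.316584 − (-0.244331))/3 = -0.340668
T_{2}^{(1)} = -0.334103 + (-0.334103 − (-0.316584))/3 = -0.339943
T_{2}^{(2)} = -0.339943 + (-0.339943 − (-0.340668))/15 = -0.339895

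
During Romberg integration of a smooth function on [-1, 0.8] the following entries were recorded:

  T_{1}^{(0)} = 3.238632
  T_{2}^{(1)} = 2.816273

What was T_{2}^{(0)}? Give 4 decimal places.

2.9219

From T_{2}^{(1)} = (4·T_{2}^{(0)} − T_{1}^{(0)})/3, solve for T_{2}^{(0)}:
4·T_{2}^{(0)} = 3·2.816273 + 3.238632 = 11.687451
T_{2}^{(0)} = 2.921863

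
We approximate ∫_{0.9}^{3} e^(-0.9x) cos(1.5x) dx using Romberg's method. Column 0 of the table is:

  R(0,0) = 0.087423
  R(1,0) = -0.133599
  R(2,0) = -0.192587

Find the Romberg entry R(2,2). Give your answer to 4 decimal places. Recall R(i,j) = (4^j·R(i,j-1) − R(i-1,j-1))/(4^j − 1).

-0.2126

Richardson extrapolation on the trapezoidal column (denominator 4−1=3):
R(1,1) = -0.133599 + (-0.133599 − 0.087423)/3 = -0.207273
R(2,1) = -0.192587 + (-0.192587 − (-0.133599))/3 = -0.212250
R(2,2) = (16·(-0.212250) − (-0.207273)) / 15 = -0.212582
(Column j=1 coincides with Simpson's rule on the same nodes.)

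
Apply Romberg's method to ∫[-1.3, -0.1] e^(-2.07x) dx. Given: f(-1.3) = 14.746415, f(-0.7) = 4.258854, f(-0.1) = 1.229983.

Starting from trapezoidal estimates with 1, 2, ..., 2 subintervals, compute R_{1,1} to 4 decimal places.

6.6024

R_{0,0} (trapezoid, 1 panel, h=1.2000): 9.585839
R_{1,0} (trapezoid, 2 panels, h=0.6000): 7.348232
R_{1,1} = 7.348232 + (7.348232 − 9.585839)/3 = 6.602363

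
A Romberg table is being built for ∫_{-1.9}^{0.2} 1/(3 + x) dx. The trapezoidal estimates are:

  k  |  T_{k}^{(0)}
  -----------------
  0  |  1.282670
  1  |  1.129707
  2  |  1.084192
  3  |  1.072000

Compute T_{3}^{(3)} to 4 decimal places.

Richardson extrapolation on the trapezoidal column (denominator 4−1=3):
T_{1}^{(1)} = 1.129707 + (1.129707 − 1.282670)/3 = 1.078719
T_{2}^{(1)} = (4·1.084192 − 1.129707) / 3 = 1.069020
T_{3}^{(1)} = (4·1.072000 − 1.084192) / 3 = 1.067936
T_{2}^{(2)} = 1.069020 + (1.069020 − 1.078719)/15 = 1.068373
T_{3}^{(2)} = 1.067936 + (1.067936 − 1.069020)/15 = 1.067864
T_{3}^{(3)} = (64·1.067864 − 1.068373) / 63 = 1.067856

1.0679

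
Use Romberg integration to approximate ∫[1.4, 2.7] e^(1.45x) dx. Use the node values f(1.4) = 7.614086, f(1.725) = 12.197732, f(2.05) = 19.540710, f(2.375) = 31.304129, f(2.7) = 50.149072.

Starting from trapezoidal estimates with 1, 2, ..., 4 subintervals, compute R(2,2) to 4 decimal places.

29.3351

R(0,0) (trapezoid, 1 panel, h=1.3000): 37.546053
R(1,0) (trapezoid, 2 panels, h=0.6500): 31.474488
R(2,0) (trapezoid, 4 panels, h=0.3250): 29.875349
R(1,1) = 31.474488 + (31.474488 − 37.546053)/3 = 29.450633
R(2,1) = 29.875349 + (29.875349 − 31.474488)/3 = 29.342303
R(2,2) = 29.342303 + (29.342303 − 29.450633)/15 = 29.335081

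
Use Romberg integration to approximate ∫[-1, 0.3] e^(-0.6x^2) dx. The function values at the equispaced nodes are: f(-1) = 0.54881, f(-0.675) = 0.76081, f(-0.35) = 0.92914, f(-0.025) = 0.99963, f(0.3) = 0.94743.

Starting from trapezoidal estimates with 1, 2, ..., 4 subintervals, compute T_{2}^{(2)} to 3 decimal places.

T_{0}^{(0)} (trapezoid, 1 panel, h=1.3000): 0.97256
T_{1}^{(0)} (trapezoid, 2 panels, h=0.6500): 1.09022
T_{2}^{(0)} (trapezoid, 4 panels, h=0.3250): 1.11725
T_{1}^{(1)} = 1.09022 + (1.09022 − 0.97256)/3 = 1.12944
T_{2}^{(1)} = 1.11725 + (1.11725 − 1.09022)/3 = 1.12626
T_{2}^{(2)} = 1.12626 + (1.12626 − 1.12944)/15 = 1.12605

1.126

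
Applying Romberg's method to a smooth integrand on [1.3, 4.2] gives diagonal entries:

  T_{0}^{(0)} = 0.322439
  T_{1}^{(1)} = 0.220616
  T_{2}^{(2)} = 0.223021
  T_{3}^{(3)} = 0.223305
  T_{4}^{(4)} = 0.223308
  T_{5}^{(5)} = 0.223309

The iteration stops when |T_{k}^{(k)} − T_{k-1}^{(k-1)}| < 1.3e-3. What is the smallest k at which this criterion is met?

|T_{1}^{(1)} − T_{0}^{(0)}| = 0.101823 ≥ 1.3e-3
|T_{2}^{(2)} − T_{1}^{(1)}| = 0.002405 ≥ 1.3e-3
|T_{3}^{(3)} − T_{2}^{(2)}| = 0.000284 < 1.3e-3

k = 3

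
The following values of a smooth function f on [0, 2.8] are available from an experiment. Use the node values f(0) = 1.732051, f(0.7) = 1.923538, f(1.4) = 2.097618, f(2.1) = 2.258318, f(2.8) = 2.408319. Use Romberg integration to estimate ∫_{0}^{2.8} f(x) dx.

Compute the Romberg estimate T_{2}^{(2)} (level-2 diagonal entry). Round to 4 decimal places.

5.8481

T_{0}^{(0)} (trapezoid, 1 panel, h=2.8000): 5.796518
T_{1}^{(0)} (trapezoid, 2 panels, h=1.4000): 5.834924
T_{2}^{(0)} (trapezoid, 4 panels, h=0.7000): 5.844761
T_{1}^{(1)} = 5.834924 + (5.834924 − 5.796518)/3 = 5.847726
T_{2}^{(1)} = 5.844761 + (5.844761 − 5.834924)/3 = 5.848040
T_{2}^{(2)} = 5.848040 + (5.848040 − 5.847726)/15 = 5.848061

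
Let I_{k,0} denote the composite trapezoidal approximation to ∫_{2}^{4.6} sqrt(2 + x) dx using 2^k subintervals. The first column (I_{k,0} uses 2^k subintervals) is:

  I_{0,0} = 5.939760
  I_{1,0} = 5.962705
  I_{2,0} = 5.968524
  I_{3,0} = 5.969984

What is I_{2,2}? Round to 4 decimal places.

Richardson extrapolation on the trapezoidal column (denominator 4−1=3):
I_{1,1} = 5.962705 + (5.962705 − 5.939760)/3 = 5.970353
I_{2,1} = (4·5.968524 − 5.962705) / 3 = 5.970464
I_{2,2} = 5.970464 + (5.970464 − 5.970353)/15 = 5.970471

5.9705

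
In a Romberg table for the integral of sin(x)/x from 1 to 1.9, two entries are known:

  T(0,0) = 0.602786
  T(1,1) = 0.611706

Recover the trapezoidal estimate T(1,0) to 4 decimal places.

0.6095

From T(1,1) = (4·T(1,0) − T(0,0))/3, solve for T(1,0):
4·T(1,0) = 3·0.611706 + 0.602786 = 2.437904
T(1,0) = 0.609476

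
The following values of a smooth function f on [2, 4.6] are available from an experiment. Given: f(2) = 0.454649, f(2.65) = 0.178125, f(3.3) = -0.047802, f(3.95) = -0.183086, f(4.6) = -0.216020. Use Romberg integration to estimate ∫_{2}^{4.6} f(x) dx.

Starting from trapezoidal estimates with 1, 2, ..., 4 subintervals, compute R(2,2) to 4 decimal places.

0.0271

R(0,0) (trapezoid, 1 panel, h=2.6000): 0.310218
R(1,0) (trapezoid, 2 panels, h=1.3000): 0.092966
R(2,0) (trapezoid, 4 panels, h=0.6500): 0.043258
R(1,1) = 0.092966 + (0.092966 − 0.310218)/3 = 0.020549
R(2,1) = 0.043258 + (0.043258 − 0.092966)/3 = 0.026689
R(2,2) = 0.026689 + (0.026689 − 0.020549)/15 = 0.027098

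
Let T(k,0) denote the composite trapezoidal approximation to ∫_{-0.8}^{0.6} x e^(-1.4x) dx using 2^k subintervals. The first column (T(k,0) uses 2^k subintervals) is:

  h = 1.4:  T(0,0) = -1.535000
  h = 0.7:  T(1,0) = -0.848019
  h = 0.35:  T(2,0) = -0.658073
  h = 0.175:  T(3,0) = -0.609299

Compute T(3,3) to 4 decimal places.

-0.5929

Richardson extrapolation on the trapezoidal column (denominator 4−1=3):
T(1,1) = -0.848019 + (-0.848019 − (-1.535000))/3 = -0.619025
T(2,1) = -0.658073 + (-0.658073 − (-0.848019))/3 = -0.594758
T(3,1) = (4·(-0.609299) − (-0.658073)) / 3 = -0.593041
T(2,2) = -0.594758 + (-0.594758 − (-0.619025))/15 = -0.593140
T(3,2) = (16·(-0.593041) − (-0.594758)) / 15 = -0.592927
T(3,3) = (64·(-0.592927) − (-0.593140)) / 63 = -0.592924
(Column j=1 coincides with Simpson's rule on the same nodes.)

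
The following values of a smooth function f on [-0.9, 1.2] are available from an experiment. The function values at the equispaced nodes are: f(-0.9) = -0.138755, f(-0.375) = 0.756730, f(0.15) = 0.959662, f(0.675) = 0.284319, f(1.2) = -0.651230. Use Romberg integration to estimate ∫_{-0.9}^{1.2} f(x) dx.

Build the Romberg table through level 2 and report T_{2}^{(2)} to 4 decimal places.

T_{0}^{(0)} (trapezoid, 1 panel, h=2.1000): -0.829484
T_{1}^{(0)} (trapezoid, 2 panels, h=1.0500): 0.592903
T_{2}^{(0)} (trapezoid, 4 panels, h=0.5250): 0.843002
T_{1}^{(1)} = 0.592903 + (0.592903 − (-0.829484))/3 = 1.067032
T_{2}^{(1)} = 0.843002 + (0.843002 − 0.592903)/3 = 0.926368
T_{2}^{(2)} = 0.926368 + (0.926368 − 1.067032)/15 = 0.916990

0.9170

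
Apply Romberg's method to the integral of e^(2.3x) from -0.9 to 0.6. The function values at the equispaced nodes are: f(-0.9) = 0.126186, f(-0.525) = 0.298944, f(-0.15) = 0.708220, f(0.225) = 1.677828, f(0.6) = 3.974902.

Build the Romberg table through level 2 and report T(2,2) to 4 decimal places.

T(0,0) (trapezoid, 1 panel, h=1.5000): 3.075816
T(1,0) (trapezoid, 2 panels, h=0.7500): 2.069073
T(2,0) (trapezoid, 4 panels, h=0.3750): 1.775826
T(1,1) = 2.069073 + (2.069073 − 3.075816)/3 = 1.733492
T(2,1) = 1.775826 + (1.775826 − 2.069073)/3 = 1.678077
T(2,2) = 1.678077 + (1.678077 − 1.733492)/15 = 1.674383

1.6744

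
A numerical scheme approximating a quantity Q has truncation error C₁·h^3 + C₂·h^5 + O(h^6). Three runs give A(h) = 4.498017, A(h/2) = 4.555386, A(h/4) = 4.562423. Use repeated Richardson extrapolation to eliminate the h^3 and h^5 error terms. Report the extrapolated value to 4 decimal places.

4.5634

First eliminate the h^3 term (factor 2^3 = 8):
  B₁ = (8·4.555386 − 4.498017)/7 = 4.563582
  B₂ = (8·4.562423 − 4.555386)/7 = 4.563428
Then eliminate the h^5 term (factor 2^5 = 32):
  (32·4.563428 − 4.563582)/31 = 4.563423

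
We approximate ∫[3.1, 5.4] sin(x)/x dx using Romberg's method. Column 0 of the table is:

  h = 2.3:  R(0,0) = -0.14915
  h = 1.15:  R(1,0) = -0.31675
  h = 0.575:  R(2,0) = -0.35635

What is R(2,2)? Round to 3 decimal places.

Richardson extrapolation on the trapezoidal column (denominator 4−1=3):
R(1,1) = -0.31675 + (-0.31675 − (-0.14915))/3 = -0.37262
R(2,1) = -0.35635 + (-0.35635 − (-0.31675))/3 = -0.36955
R(2,2) = -0.36955 + (-0.36955 − (-0.37262))/15 = -0.36935

-0.369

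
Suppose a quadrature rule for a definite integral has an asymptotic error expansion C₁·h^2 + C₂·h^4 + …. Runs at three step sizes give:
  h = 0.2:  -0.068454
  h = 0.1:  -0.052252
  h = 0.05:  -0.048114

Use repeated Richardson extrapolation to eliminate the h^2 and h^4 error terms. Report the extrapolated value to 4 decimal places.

First eliminate the h^2 term (factor 2^2 = 4):
  B₁ = (4·(-0.052252) − (-0.068454))/3 = -0.046851
  B₂ = (4·(-0.048114) − (-0.052252))/3 = -0.046735
Then eliminate the h^4 term (factor 2^4 = 16):
  (16·(-0.046735) − (-0.046851))/15 = -0.046727

-0.0467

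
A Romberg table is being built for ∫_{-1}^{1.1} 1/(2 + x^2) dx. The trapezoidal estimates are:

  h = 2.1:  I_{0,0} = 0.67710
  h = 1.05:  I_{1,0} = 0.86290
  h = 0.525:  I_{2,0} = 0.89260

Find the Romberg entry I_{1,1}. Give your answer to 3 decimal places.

Richardson extrapolation on the trapezoidal column (denominator 4−1=3):
I_{1,1} = 0.86290 + (0.86290 − 0.67710)/3 = 0.92483

0.925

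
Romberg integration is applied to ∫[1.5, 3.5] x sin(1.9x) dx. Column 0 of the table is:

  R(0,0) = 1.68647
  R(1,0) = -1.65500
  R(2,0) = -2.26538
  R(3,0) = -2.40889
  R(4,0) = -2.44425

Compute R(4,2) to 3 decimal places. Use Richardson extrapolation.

-2.456

R(3,1) = (4·(-2.40889) − (-2.26538)) / 3 = -2.45673
R(4,1) = -2.44425 + (-2.44425 − (-2.40889))/3 = -2.45604
R(4,2) = (16·(-2.45604) − (-2.45673)) / 15 = -2.45599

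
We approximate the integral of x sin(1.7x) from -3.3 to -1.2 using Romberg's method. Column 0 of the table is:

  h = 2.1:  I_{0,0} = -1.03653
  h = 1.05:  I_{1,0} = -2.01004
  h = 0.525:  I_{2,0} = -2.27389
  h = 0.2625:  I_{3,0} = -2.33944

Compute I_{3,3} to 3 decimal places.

-2.361

Richardson extrapolation on the trapezoidal column (denominator 4−1=3):
I_{1,1} = (4·(-2.01004) − (-1.03653)) / 3 = -2.33454
I_{2,1} = (4·(-2.27389) − (-2.01004)) / 3 = -2.36184
I_{3,1} = (4·(-2.33944) − (-2.27389)) / 3 = -2.36129
I_{2,2} = (16·(-2.36184) − (-2.33454)) / 15 = -2.36366
I_{3,2} = -2.36129 + (-2.36129 − (-2.36184))/15 = -2.36125
I_{3,3} = -2.36125 + (-2.36125 − (-2.36366))/63 = -2.36121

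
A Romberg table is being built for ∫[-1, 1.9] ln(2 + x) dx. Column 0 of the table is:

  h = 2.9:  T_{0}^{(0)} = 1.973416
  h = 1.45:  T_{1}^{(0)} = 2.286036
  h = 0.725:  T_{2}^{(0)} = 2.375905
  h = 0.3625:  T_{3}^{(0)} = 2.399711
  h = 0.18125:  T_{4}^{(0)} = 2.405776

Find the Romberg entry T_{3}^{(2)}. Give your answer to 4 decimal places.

2.4078

T_{2}^{(1)} = (4·2.375905 − 2.286036) / 3 = 2.405861
T_{3}^{(1)} = (4·2.399711 − 2.375905) / 3 = 2.407646
T_{3}^{(2)} = 2.407646 + (2.407646 − 2.405861)/15 = 2.407765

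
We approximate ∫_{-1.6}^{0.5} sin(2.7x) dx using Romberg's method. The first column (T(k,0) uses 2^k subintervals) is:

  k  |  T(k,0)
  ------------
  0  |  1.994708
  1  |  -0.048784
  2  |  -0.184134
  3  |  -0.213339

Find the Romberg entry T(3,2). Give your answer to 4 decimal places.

-0.2227

T(2,1) = -0.184134 + (-0.184134 − (-0.048784))/3 = -0.229251
T(3,1) = -0.213339 + (-0.213339 − (-0.184134))/3 = -0.223074
T(3,2) = (16·(-0.223074) − (-0.229251)) / 15 = -0.222662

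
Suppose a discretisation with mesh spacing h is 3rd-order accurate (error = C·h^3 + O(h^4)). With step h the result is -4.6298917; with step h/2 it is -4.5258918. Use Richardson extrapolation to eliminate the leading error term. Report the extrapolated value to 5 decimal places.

The leading error scales as h^3; refining by a factor of 2 reduces it by 2^3 = 8.
Extrapolated value = (8·A(h/2) − A(h)) / (8 − 1)
= (8·(-4.5258918) − (-4.6298917)) / 7
= -31.5772427 / 7 = -4.5110347

-4.51103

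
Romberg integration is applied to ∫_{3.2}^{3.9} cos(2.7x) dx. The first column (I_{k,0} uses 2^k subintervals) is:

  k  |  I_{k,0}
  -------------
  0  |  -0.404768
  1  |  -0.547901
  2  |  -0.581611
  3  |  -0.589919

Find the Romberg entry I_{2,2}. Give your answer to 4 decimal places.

-0.5927

I_{1,1} = -0.547901 + (-0.547901 − (-0.404768))/3 = -0.595612
I_{2,1} = -0.581611 + (-0.581611 − (-0.547901))/3 = -0.592848
I_{2,2} = -0.592848 + (-0.592848 − (-0.595612))/15 = -0.592664
(Column j=1 coincides with Simpson's rule on the same nodes.)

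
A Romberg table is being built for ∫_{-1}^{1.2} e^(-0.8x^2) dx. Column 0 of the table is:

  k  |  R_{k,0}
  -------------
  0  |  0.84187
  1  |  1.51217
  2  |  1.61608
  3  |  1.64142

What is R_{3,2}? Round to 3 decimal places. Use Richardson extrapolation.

Richardson extrapolation on the trapezoidal column (denominator 4−1=3):
R_{2,1} = (4·1.61608 − 1.51217) / 3 = 1.65072
R_{3,1} = 1.64142 + (1.64142 − 1.61608)/3 = 1.64987
R_{3,2} = 1.64987 + (1.64987 − 1.65072)/15 = 1.64981

1.650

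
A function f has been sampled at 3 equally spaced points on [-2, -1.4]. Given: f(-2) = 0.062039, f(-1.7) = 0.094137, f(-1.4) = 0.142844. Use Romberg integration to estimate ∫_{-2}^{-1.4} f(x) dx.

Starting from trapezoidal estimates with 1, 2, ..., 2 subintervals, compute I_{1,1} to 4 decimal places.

0.0581

I_{0,0} (trapezoid, 1 panel, h=0.6000): 0.061465
I_{1,0} (trapezoid, 2 panels, h=0.3000): 0.058974
I_{1,1} = 0.058974 + (0.058974 − 0.061465)/3 = 0.058144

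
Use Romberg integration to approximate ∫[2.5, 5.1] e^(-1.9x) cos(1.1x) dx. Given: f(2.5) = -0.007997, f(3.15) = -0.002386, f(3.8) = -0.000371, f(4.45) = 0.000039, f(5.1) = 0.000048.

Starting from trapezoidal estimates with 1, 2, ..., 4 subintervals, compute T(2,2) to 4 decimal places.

-0.0039

T(0,0) (trapezoid, 1 panel, h=2.6000): -0.010334
T(1,0) (trapezoid, 2 panels, h=1.3000): -0.005649
T(2,0) (trapezoid, 4 panels, h=0.6500): -0.004350
T(1,1) = -0.005649 + (-0.005649 − (-0.010334))/3 = -0.004087
T(2,1) = -0.004350 + (-0.004350 − (-0.005649))/3 = -0.003917
T(2,2) = -0.003917 + (-0.003917 − (-0.004087))/15 = -0.003906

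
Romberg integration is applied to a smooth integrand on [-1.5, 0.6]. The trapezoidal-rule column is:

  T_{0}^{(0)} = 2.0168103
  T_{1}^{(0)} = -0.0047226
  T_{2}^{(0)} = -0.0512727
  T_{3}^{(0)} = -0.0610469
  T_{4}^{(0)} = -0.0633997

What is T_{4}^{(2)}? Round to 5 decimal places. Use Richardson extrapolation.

T_{3}^{(1)} = (4·(-0.0610469) − (-0.0512727)) / 3 = -0.0643050
T_{4}^{(1)} = -0.0633997 + (-0.0633997 − (-0.0610469))/3 = -0.0641840
T_{4}^{(2)} = (16·(-0.0641840) − (-0.0643050)) / 15 = -0.0641759
(Column j=1 coincides with Simpson's rule on the same nodes.)

-0.06418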